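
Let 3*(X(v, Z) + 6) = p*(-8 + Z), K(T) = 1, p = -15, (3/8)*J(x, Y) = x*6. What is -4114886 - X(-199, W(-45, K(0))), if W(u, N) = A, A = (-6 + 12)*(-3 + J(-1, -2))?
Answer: -4115490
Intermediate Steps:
J(x, Y) = 16*x (J(x, Y) = 8*(x*6)/3 = 8*(6*x)/3 = 16*x)
A = -114 (A = (-6 + 12)*(-3 + 16*(-1)) = 6*(-3 - 16) = 6*(-19) = -114)
W(u, N) = -114
X(v, Z) = 34 - 5*Z (X(v, Z) = -6 + (-15*(-8 + Z))/3 = -6 + (120 - 15*Z)/3 = -6 + (40 - 5*Z) = 34 - 5*Z)
-4114886 - X(-199, W(-45, K(0))) = -4114886 - (34 - 5*(-114)) = -4114886 - (34 + 570) = -4114886 - 1*604 = -4114886 - 604 = -4115490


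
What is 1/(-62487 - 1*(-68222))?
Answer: 1/5735 ≈ 0.00017437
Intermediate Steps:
1/(-62487 - 1*(-68222)) = 1/(-62487 + 68222) = 1/5735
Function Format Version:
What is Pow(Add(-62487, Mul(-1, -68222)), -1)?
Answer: Rational(1, 5735) ≈ 0.00017437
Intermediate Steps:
Pow(Add(-62487, Mul(-1, -68222)), -1) = Pow(Add(-62487, 68222), -1) = Pow(5735, -1) = Rational(1, 5735)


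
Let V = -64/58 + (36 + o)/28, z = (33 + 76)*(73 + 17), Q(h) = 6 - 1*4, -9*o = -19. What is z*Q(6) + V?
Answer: 20483549/1044 ≈ 19620.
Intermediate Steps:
o = 19/9 (o = -1/9*(-19) = 19/9 ≈ 2.1111)
Q(h) = 2 (Q(h) = 6 - 4 = 2)
z = 9810 (z = 109*90 = 9810)
V = 269/1044 (V = -64/58 + (36 + 19/9)/28 = -64*1/58 + (343/9)*(1/28) = -32/29 + 49/36 = 269/1044 ≈ 0.25766)
z*Q(6) + V = 9810*2 + 269/1044 = 19620 + 269/1044 = 20483549/1044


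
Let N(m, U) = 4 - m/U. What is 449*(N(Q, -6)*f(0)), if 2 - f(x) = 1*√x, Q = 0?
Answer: 3592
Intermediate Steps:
N(m, U) = 4 - m/U
f(x) = 2 - √x
449*(N(Q, -6)*f(0)) = 449*((4 - 1*0/(-6))*(2 - √0)) = 449*((4 - 1*0*(-⅙))*(2 - 1*0)) = 449*((4 + 0)*(2 + 0)) = 449*(4*2) = 449*8 = 3592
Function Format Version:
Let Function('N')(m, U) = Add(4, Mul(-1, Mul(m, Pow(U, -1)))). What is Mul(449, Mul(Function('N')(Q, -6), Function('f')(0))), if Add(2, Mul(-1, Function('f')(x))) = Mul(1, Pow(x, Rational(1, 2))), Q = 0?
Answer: 3592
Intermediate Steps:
Function('N')(m, U) = Add(4, Mul(-1, m, Pow(U, -1)))
Function('f')(x) = Add(2, Mul(-1, Pow(x, Rational(1, 2)))) (Function('f')(x) = Add(2, Mul(-1, Mul(1, Pow(x, Rational(1, 2))))) = Add(2, Mul(-1, Pow(x, Rational(1, 2)))))
Mul(449, Mul(Function('N')(Q, -6), Function('f')(0))) = Mul(449, Mul(Add(4, Mul(-1, 0, Pow(-6, -1))), Add(2, Mul(-1, Pow(0, Rational(1, 2)))))) = Mul(449, Mul(Add(4, Mul(-1, 0, Rational(-1, 6))), Add(2, Mul(-1, 0)))) = Mul(449, Mul(Add(4, 0), Add(2, 0))) = Mul(449, Mul(4, 2)) = Mul(449, 8) = 3592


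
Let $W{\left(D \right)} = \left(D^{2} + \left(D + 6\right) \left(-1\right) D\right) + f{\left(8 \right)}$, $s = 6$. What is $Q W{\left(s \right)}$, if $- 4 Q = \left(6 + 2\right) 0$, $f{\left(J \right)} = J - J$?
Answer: $0$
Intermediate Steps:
$f{\left(J \right)} = 0$
$Q = 0$ ($Q = - \frac{\left(6 + 2\right) 0}{4} = - \frac{8 \cdot 0}{4} = \left(- \frac{1}{4}\right) 0 = 0$)
$W{\left(D \right)} = D^{2} + D \left(-6 - D\right)$ ($W{\left(D \right)} = \left(D^{2} + \left(D + 6\right) \left(-1\right) D\right) + 0 = \left(D^{2} + \left(6 + D\right) \left(-1\right) D\right) + 0 = \left(D^{2} + \left(-6 - D\right) D\right) + 0 = \left(D^{2} + D \left(-6 - D\right)\right) + 0 = D^{2} + D \left(-6 - D\right)$)
$Q W{\left(s \right)} = 0 \left(\left(-6\right) 6\right) = 0 \left(-36\right) = 0$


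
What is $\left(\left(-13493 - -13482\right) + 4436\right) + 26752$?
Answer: $31177$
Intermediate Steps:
$\left(\left(-13493 - -13482\right) + 4436\right) + 26752 = \left(\left(-13493 + 13482\right) + 4436\right) + 26752 = \left(-11 + 4436\right) + 26752 = 4425 + 26752 = 31177$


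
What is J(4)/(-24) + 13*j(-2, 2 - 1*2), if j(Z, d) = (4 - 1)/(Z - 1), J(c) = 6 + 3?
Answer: -107/8 ≈ -13.375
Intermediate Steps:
J(c) = 9
j(Z, d) = 3/(-1 + Z)
J(4)/(-24) + 13*j(-2, 2 - 1*2) = 9/(-24) + 13*(3/(-1 - 2)) = 9*(-1/24) + 13*(3/(-3)) = -3/8 + 13*(3*(-1/3)) = -3/8 + 13*(-1) = -3/8 - 13 = -107/8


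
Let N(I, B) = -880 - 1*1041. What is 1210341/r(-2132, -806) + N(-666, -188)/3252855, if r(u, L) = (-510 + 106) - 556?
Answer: -262471041181/208182720 ≈ -1260.8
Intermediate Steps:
N(I, B) = -1921 (N(I, B) = -880 - 1041 = -1921)
r(u, L) = -960 (r(u, L) = -404 - 556 = -960)
1210341/r(-2132, -806) + N(-666, -188)/3252855 = 1210341/(-960) - 1921/3252855 = 1210341*(-1/960) - 1921*1/3252855 = -403447/320 - 1921/3252855 = -262471041181/208182720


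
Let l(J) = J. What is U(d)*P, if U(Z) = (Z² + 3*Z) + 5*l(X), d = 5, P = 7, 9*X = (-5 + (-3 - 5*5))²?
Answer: 4515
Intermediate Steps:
X = 121 (X = (-5 + (-3 - 5*5))²/9 = (-5 + (-3 - 25))²/9 = (-5 - 28)²/9 = (⅑)*(-33)² = (⅑)*1089 = 121)
U(Z) = 605 + Z² + 3*Z (U(Z) = (Z² + 3*Z) + 5*121 = (Z² + 3*Z) + 605 = 605 + Z² + 3*Z)
U(d)*P = (605 + 5² + 3*5)*7 = (605 + 25 + 15)*7 = 645*7 = 4515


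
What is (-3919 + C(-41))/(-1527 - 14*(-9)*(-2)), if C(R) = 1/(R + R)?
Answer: 321359/145878 ≈ 2.2029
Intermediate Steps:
C(R) = 1/(2*R)
(-3919 + C(-41))/(-1527 - 14*(-9)*(-2)) = (-3919 + (½)/(-41))/(-1527 - 14*(-9)*(-2)) = (-3919 + (½)*(-1/41))/(-1527 + 126*(-2)) = (-3919 - 1/82)/(-1527 - 252) = -321359/82/(-1779) = -321359/82*(-1/1779) = 321359/145878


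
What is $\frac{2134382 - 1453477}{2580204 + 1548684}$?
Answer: $\frac{680905}{4128888} \approx 0.16491$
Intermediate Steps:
$\frac{2134382 - 1453477}{2580204 + 1548684} = \frac{680905}{4128888}$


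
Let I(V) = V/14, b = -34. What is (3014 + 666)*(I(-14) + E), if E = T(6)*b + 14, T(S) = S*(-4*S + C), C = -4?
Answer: 21068000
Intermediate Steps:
I(V) = V/14 (I(V) = V*(1/14) = V/14)
T(S) = S*(-4 - 4*S) (T(S) = S*(-4*S - 4) = S*(-4 - 4*S))
E = 5726 (E = -4*6*(1 + 6)*(-34) + 14 = -4*6*7*(-34) + 14 = -168*(-34) + 14 = 5712 + 14 = 5726)
(3014 + 666)*(I(-14) + E) = (3014 + 666)*((1/14)*(-14) + 5726) = 3680*(-1 + 5726) = 3680*5725 = 21068000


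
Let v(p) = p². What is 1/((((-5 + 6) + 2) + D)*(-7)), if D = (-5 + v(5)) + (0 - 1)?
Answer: -1/154 ≈ -0.0064935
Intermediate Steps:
D = 19 (D = (-5 + 5²) + (0 - 1) = (-5 + 25) - 1 = 20 - 1 = 19)
1/((((-5 + 6) + 2) + D)*(-7)) = 1/((((-5 + 6) + 2) + 19)*(-7)) = 1/(((1 + 2) + 19)*(-7)) = 1/((3 + 19)*(-7)) = 1/(22*(-7)) = 1/(-154) = -1/154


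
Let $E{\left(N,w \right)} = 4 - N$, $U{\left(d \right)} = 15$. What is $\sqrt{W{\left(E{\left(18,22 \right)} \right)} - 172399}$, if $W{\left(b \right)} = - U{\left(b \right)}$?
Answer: $i \sqrt{172414} \approx 415.23 i$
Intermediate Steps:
$W{\left(b \right)} = -15$ ($W{\left(b \right)} = \left(-1\right) 15 = -15$)
$\sqrt{W{\left(E{\left(18,22 \right)} \right)} - 172399} = \sqrt{-15 - 172399} = \sqrt{-172414} = i \sqrt{172414}$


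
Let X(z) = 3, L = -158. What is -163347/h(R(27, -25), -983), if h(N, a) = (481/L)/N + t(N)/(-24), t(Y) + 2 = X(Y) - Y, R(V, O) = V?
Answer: -1393676604/8281 ≈ -1.6830e+5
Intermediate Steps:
t(Y) = 1 - Y (t(Y) = -2 + (3 - Y) = 1 - Y)
h(N, a) = -1/24 - 481/(158*N) + N/24 (h(N, a) = (481/(-158))/N + (1 - N)/(-24) = (481*(-1/158))/N + (1 - N)*(-1/24) = -481/(158*N) + (-1/24 + N/24) = -1/24 - 481/(158*N) + N/24)
-163347/h(R(27, -25), -983) = -163347*51192/(-5772 + 79*27*(-1 + 27)) = -163347*51192/(-5772 + 79*27*26) = -163347*51192/(-5772 + 55458) = -163347/((1/1896)*(1/27)*49686) = -163347/8281/8532 = -163347*8532/8281 = -1393676604/8281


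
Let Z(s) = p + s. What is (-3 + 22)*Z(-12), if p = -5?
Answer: -323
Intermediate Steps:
Z(s) = -5 + s
(-3 + 22)*Z(-12) = (-3 + 22)*(-5 - 12) = 19*(-17) = -323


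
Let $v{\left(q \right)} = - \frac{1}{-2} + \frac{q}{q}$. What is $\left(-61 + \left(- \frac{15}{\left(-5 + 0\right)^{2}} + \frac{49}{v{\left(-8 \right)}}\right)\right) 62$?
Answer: $- \frac{26908}{15} \approx -1793.9$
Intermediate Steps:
$v{\left(q \right)} = \frac{3}{2}$ ($v{\left(q \right)} = \left(-1\right) \left(- \frac{1}{2}\right) + 1 = \frac{1}{2} + 1 = \frac{3}{2}$)
$\left(-61 + \left(- \frac{15}{\left(-5 + 0\right)^{2}} + \frac{49}{v{\left(-8 \right)}}\right)\right) 62 = \left(-61 + \left(- \frac{15}{\left(-5 + 0\right)^{2}} + \frac{49}{\frac{3}{2}}\right)\right) 62 = \left(-61 + \left(- \frac{15}{\left(-5\right)^{2}} + 49 \cdot \frac{2}{3}\right)\right) 62 = \left(-61 + \left(- \frac{15}{25} + \frac{98}{3}\right)\right) 62 = \left(-61 + \left(\left(-15\right) \frac{1}{25} + \frac{98}{3}\right)\right) 62 = \left(-61 + \left(- \frac{3}{5} + \frac{98}{3}\right)\right) 62 = \left(-61 + \frac{481}{15}\right) 62 = \left(- \frac{434}{15}\right) 62 = - \frac{26908}{15}$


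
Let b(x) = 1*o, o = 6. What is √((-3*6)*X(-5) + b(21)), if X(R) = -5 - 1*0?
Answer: 4*√6 ≈ 9.7980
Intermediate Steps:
X(R) = -5 (X(R) = -5 + 0 = -5)
b(x) = 6 (b(x) = 1*6 = 6)
√((-3*6)*X(-5) + b(21)) = √(-3*6*(-5) + 6) = √(-18*(-5) + 6) = √(90 + 6) = √96 = 4*√6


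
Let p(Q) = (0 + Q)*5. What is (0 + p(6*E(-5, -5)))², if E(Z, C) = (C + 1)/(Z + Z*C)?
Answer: 36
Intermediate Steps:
E(Z, C) = (1 + C)/(Z + C*Z)
p(Q) = 5*Q (p(Q) = Q*5 = 5*Q)
(0 + p(6*E(-5, -5)))² = (0 + 5*(6/(-5)))² = (0 + 5*(6*(-⅕)))² = (0 + 5*(-6/5))² = (0 - 6)² = (-6)² = 36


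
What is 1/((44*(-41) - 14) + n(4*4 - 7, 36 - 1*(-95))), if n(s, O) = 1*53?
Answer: -1/1765 ≈ -0.00056657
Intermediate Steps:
n(s, O) = 53
1/((44*(-41) - 14) + n(4*4 - 7, 36 - 1*(-95))) = 1/((44*(-41) - 14) + 53) = 1/((-1804 - 14) + 53) = 1/(-1818 + 53) = 1/(-1765) = -1/1765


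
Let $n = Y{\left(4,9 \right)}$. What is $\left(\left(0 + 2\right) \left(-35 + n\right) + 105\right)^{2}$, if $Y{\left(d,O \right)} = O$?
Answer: $2809$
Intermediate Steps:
$n = 9$
$\left(\left(0 + 2\right) \left(-35 + n\right) + 105\right)^{2} = \left(\left(0 + 2\right) \left(-35 + 9\right) + 105\right)^{2} = \left(2 \left(-26\right) + 105\right)^{2} = \left(-52 + 105\right)^{2} = 53^{2} = 2809$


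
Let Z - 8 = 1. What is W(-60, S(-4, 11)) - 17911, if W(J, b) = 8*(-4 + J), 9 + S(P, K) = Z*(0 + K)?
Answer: -18423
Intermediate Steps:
Z = 9 (Z = 8 + 1 = 9)
S(P, K) = -9 + 9*K (S(P, K) = -9 + 9*(0 + K) = -9 + 9*K)
W(J, b) = -32 + 8*J
W(-60, S(-4, 11)) - 17911 = (-32 + 8*(-60)) - 17911 = (-32 - 480) - 17911 = -512 - 17911 = -18423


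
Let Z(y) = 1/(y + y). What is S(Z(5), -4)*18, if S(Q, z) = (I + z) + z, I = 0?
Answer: -144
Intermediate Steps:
Z(y) = 1/(2*y)
S(Q, z) = 2*z (S(Q, z) = (0 + z) + z = z + z = 2*z)
S(Z(5), -4)*18 = (2*(-4))*18 = -8*18 = -144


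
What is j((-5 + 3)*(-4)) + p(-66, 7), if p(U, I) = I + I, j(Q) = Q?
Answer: 22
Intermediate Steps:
p(U, I) = 2*I
j((-5 + 3)*(-4)) + p(-66, 7) = (-5 + 3)*(-4) + 2*7 = -2*(-4) + 14 = 8 + 14 = 22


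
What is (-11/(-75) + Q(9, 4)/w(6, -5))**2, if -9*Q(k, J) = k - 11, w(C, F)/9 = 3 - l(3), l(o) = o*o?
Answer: 749956/36905625 ≈ 0.020321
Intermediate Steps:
l(o) = o**2
w(C, F) = -54 (w(C, F) = 9*(3 - 1*3**2) = 9*(3 - 1*9) = 9*(3 - 9) = 9*(-6) = -54)
Q(k, J) = 11/9 - k/9 (Q(k, J) = -(k - 11)/9 = -(-11 + k)/9 = 11/9 - k/9)
(-11/(-75) + Q(9, 4)/w(6, -5))**2 = (-11/(-75) + (11/9 - 1/9*9)/(-54))**2 = (-11*(-1/75) + (11/9 - 1)*(-1/54))**2 = (11/75 + (2/9)*(-1/54))**2 = (11/75 - 1/243)**2 = (866/6075)**2 = 749956/36905625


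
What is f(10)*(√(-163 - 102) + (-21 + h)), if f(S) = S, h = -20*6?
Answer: -1410 + 10*I*√265 ≈ -1410.0 + 162.79*I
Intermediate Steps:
h = -120
f(10)*(√(-163 - 102) + (-21 + h)) = 10*(√(-163 - 102) + (-21 - 120)) = 10*(√(-265) - 141) = 10*(I*√265 - 141) = 10*(-141 + I*√265) = -1410 + 10*I*√265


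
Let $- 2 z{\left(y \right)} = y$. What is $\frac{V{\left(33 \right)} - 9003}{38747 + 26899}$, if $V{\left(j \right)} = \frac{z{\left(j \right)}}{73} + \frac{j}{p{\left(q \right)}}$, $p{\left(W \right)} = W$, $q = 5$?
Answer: $- \frac{2189179}{15973860} \approx -0.13705$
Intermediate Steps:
$z{\left(y \right)} = - \frac{y}{2}$
$V{\left(j \right)} = \frac{141 j}{730}$ ($V{\left(j \right)} = \frac{\left(- \frac{1}{2}\right) j}{73} + \frac{j}{5} = - \frac{j}{2} \cdot \frac{1}{73} + j \frac{1}{5} = - \frac{j}{146} + \frac{j}{5} = \frac{141 j}{730}$)
$\frac{V{\left(33 \right)} - 9003}{38747 + 26899} = \frac{\frac{141}{730} \cdot 33 - 9003}{38747 + 26899} = \frac{\frac{4653}{730} - 9003}{65646} = \left(- \frac{6567537}{730}\right) \frac{1}{65646} = - \frac{2189179}{15973860}$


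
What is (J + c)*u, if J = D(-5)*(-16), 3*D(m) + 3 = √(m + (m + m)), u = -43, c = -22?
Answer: 258 + 688*I*√15/3 ≈ 258.0 + 888.2*I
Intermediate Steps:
D(m) = -1 + √3*√m/3 (D(m) = -1 + √(m + (m + m))/3 = -1 + √(m + 2*m)/3 = -1 + √(3*m)/3 = -1 + (√3*√m)/3 = -1 + √3*√m/3)
J = 16 - 16*I*√15/3 (J = (-1 + √3*√(-5)/3)*(-16) = (-1 + √3*(I*√5)/3)*(-16) = (-1 + I*√15/3)*(-16) = 16 - 16*I*√15/3 ≈ 16.0 - 20.656*I)
(J + c)*u = ((16 - 16*I*√15/3) - 22)*(-43) = (-6 - 16*I*√15/3)*(-43) = 258 + 688*I*√15/3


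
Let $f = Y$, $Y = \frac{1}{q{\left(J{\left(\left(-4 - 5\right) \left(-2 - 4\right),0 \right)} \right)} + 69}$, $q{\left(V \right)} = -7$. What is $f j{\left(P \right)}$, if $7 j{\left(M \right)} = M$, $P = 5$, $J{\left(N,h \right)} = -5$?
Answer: $\frac{5}{434} \approx 0.011521$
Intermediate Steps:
$j{\left(M \right)} = \frac{M}{7}$
$Y = \frac{1}{62}$ ($Y = \frac{1}{-7 + 69} = \frac{1}{62} \approx 0.016129$)
$f = \frac{1}{62} \approx 0.016129$
$f j{\left(P \right)} = \frac{\frac{1}{7} \cdot 5}{62} = \frac{1}{62} \cdot \frac{5}{7} = \frac{5}{434}$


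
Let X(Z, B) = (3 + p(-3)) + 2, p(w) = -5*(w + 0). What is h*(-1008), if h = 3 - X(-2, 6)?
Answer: 17136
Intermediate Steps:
p(w) = -5*w
X(Z, B) = 20 (X(Z, B) = (3 - 5*(-3)) + 2 = (3 + 15) + 2 = 18 + 2 = 20)
h = -17 (h = 3 - 1*20 = 3 - 20 = -17)
h*(-1008) = -17*(-1008) = 17136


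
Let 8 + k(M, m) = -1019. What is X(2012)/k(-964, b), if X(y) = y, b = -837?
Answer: -2012/1027 ≈ -1.9591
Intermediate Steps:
k(M, m) = -1027 (k(M, m) = -8 - 1019 = -1027)
X(2012)/k(-964, b) = 2012/(-1027) = 2012*(-1/1027) = -2012/1027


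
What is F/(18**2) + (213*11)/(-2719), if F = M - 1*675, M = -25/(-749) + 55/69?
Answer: -133967432737/45528687036 ≈ -2.9425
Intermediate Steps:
M = 42920/51681 (M = -25*(-1/749) + 55*(1/69) = 25/749 + 55/69 = 42920/51681 ≈ 0.83048)
F = -34841755/51681 (F = 42920/51681 - 1*675 = 42920/51681 - 675 = -34841755/51681 ≈ -674.17)
F/(18**2) + (213*11)/(-2719) = -34841755/(51681*(18**2)) + (213*11)/(-2719) = -34841755/51681/324 + 2343*(-1/2719) = -34841755/51681*1/324 - 2343/2719 = -34841755/16744644 - 2343/2719 = -133967432737/45528687036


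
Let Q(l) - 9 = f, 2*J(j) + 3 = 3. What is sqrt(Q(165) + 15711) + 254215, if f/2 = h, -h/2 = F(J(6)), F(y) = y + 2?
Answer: 254215 + 4*sqrt(982) ≈ 2.5434e+5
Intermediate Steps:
J(j) = 0 (J(j) = -3/2 + (1/2)*3 = -3/2 + 3/2 = 0)
F(y) = 2 + y
h = -4 (h = -2*(2 + 0) = -2*2 = -4)
f = -8 (f = 2*(-4) = -8)
Q(l) = 1 (Q(l) = 9 - 8 = 1)
sqrt(Q(165) + 15711) + 254215 = sqrt(1 + 15711) + 254215 = sqrt(15712) + 254215 = 4*sqrt(982) + 254215 = 254215 + 4*sqrt(982)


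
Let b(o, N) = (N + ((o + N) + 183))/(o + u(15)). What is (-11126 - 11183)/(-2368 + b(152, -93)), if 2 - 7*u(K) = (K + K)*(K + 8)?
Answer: 8388184/889325 ≈ 9.4321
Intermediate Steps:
u(K) = 2/7 - 2*K*(8 + K)/7 (u(K) = 2/7 - (K + K)*(K + 8)/7 = 2/7 - 2*K*(8 + K)/7)
b(o, N) = (183 + o + 2*N)/(-688/7 + o) (b(o, N) = (N + ((o + N) + 183))/(o + (2/7 - 16/7*15 - 2/7*15²)) = (N + ((N + o) + 183))/(o + (2/7 - 240/7 - 2/7*225)) = (N + (183 + N + o))/(o + (2/7 - 240/7 - 450/7)) = (183 + o + 2*N)/(o - 688/7) = (183 + o + 2*N)/(-688/7 + o))
(-11126 - 11183)/(-2368 + b(152, -93)) = (-11126 - 11183)/(-2368 + 7*(183 + 152 + 2*(-93))/(-688 + 7*152)) = -22309/(-2368 + 7*(183 + 152 - 186)/(-688 + 1064)) = -22309/(-2368 + 7*149/376) = -22309/(-2368 + 7*(1/376)*149) = -22309/(-2368 + 1043/376) = -22309/(-889325/376) = -22309*(-376/889325) = 8388184/889325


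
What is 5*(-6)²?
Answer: 180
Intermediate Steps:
5*(-6)² = 5*36 = 180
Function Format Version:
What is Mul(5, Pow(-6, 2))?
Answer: 180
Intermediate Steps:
Mul(5, Pow(-6, 2)) = Mul(5, 36) = 180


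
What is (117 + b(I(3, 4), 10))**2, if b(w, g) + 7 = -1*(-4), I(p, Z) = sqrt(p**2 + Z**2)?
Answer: 12996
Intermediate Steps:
I(p, Z) = sqrt(Z**2 + p**2)
b(w, g) = -3 (b(w, g) = -7 - 1*(-4) = -7 + 4 = -3)
(117 + b(I(3, 4), 10))**2 = (117 - 3)**2 = 114**2 = 12996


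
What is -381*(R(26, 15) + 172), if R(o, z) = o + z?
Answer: -81153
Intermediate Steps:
-381*(R(26, 15) + 172) = -381*((26 + 15) + 172) = -381*(41 + 172) = -381*213 = -81153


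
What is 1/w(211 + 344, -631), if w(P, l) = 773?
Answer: 1/773 ≈ 0.0012937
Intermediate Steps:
1/w(211 + 344, -631) = 1/773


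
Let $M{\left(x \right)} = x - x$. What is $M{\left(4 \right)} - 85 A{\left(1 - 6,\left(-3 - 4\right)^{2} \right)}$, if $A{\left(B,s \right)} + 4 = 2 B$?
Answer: $1190$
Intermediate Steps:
$M{\left(x \right)} = 0$
$A{\left(B,s \right)} = -4 + 2 B$
$M{\left(4 \right)} - 85 A{\left(1 - 6,\left(-3 - 4\right)^{2} \right)} = 0 - 85 \left(-4 + 2 \left(1 - 6\right)\right) = 0 - 85 \left(-4 + 2 \left(-5\right)\right) = 0 - 85 \left(-4 - 10\right) = 0 - -1190 = 0 + 1190 = 1190$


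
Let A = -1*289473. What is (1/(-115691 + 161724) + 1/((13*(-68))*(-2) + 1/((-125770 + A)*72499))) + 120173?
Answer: 294437269223848449287731/2450111653905732375 ≈ 1.2017e+5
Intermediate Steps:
A = -289473
(1/(-115691 + 161724) + 1/((13*(-68))*(-2) + 1/((-125770 + A)*72499))) + 120173 = (1/(-115691 + 161724) + 1/((13*(-68))*(-2) + 1/(-125770 - 289473*72499))) + 120173 = (1/46033 + 1/(-884*(-2) + (1/72499)/(-415243))) + 120173 = (1/46033 + 1/(1768 - 1/415243*1/72499)) + 120173 = (1/46033 + 1/(1768 - 1/30104702257)) + 120173 = (1/46033 + 1/(53225113590375/30104702257)) + 120173 = (1/46033 + 30104702257/53225113590375) + 120173 = 1439034872586856/2450111653905732375 + 120173 = 294437269223848449287731/2450111653905732375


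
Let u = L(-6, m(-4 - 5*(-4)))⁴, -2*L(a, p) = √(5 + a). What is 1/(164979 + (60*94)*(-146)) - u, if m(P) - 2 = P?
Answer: -658477/10535376 ≈ -0.062502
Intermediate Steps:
m(P) = 2 + P
L(a, p) = -√(5 + a)/2
u = 1/16 (u = (-√(5 - 6)/2)⁴ = (-I/2)⁴ = 1/16 ≈ 0.062500)
1/(164979 + (60*94)*(-146)) - u = 1/(164979 + (60*94)*(-146)) - 1*1/16 = 1/(164979 + 5640*(-146)) - 1/16 = 1/(164979 - 823440) - 1/16 = 1/(-658461) - 1/16 = -1/658461 - 1/16 = -658477/10535376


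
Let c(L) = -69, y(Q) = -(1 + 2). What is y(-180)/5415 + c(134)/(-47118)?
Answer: 25809/28349330 ≈ 0.00091039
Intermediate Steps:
y(Q) = -3 (y(Q) = -1*3 = -3)
y(-180)/5415 + c(134)/(-47118) = -3/5415 - 69/(-47118) = -3*1/5415 - 69*(-1/47118) = -1/1805 + 23/15706 = 25809/28349330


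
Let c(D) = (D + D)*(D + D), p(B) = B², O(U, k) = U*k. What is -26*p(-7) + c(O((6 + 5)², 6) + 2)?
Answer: 2118662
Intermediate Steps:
c(D) = 4*D² (c(D) = (2*D)*(2*D) = 4*D²)
-26*p(-7) + c(O((6 + 5)², 6) + 2) = -26*(-7)² + 4*((6 + 5)²*6 + 2)² = -26*49 + 4*(11²*6 + 2)² = -1274 + 4*(121*6 + 2)² = -1274 + 4*(726 + 2)² = -1274 + 4*728² = -1274 + 4*529984 = -1274 + 2119936 = 2118662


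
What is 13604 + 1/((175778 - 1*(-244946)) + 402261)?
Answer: 11195887941/822985 ≈ 13604.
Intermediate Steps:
13604 + 1/((175778 - 1*(-244946)) + 402261) = 13604 + 1/((175778 + 244946) + 402261) = 13604 + 1/(420724 + 402261) = 13604 + 1/822985 = 11195887941/822985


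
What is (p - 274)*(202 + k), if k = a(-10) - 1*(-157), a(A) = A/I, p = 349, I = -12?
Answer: 53975/2 ≈ 26988.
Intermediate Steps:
a(A) = -A/12 (a(A) = A/(-12) = A*(-1/12) = -A/12)
k = 947/6 (k = -1/12*(-10) - 1*(-157) = ⅚ + 157 = 947/6 ≈ 157.83)
(p - 274)*(202 + k) = (349 - 274)*(202 + 947/6) = 75*(2159/6) = 53975/2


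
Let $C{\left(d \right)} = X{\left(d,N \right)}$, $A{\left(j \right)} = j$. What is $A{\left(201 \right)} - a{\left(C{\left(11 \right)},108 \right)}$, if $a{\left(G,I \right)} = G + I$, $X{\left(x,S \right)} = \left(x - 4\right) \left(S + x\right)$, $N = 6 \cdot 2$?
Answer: $-68$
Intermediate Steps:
$N = 12$
$X{\left(x,S \right)} = \left(-4 + x\right) \left(S + x\right)$
$C{\left(d \right)} = -48 + d^{2} + 8 d$ ($C{\left(d \right)} = d^{2} - 48 - 4 d + 12 d = -48 + d^{2} + 8 d$)
$A{\left(201 \right)} - a{\left(C{\left(11 \right)},108 \right)} = 201 - \left(\left(-48 + 11^{2} + 8 \cdot 11\right) + 108\right) = 201 - \left(\left(-48 + 121 + 88\right) + 108\right) = 201 - \left(161 + 108\right) = 201 - 269 = -68$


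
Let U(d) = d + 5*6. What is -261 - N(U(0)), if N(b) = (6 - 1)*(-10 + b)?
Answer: -361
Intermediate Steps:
U(d) = 30 + d (U(d) = d + 30 = 30 + d)
N(b) = -50 + 5*b (N(b) = 5*(-10 + b) = -50 + 5*b)
-261 - N(U(0)) = -261 - (-50 + 5*(30 + 0)) = -261 - (-50 + 5*30) = -261 - (-50 + 150) = -261 - 1*100 = -261 - 100 = -361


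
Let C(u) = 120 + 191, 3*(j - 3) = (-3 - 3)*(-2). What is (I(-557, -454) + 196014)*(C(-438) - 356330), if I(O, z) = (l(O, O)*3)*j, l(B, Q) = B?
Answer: -65620354023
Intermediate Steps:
j = 7 (j = 3 + ((-3 - 3)*(-2))/3 = 3 + (-6*(-2))/3 = 3 + (⅓)*12 = 3 + 4 = 7)
I(O, z) = 21*O (I(O, z) = (O*3)*7 = (3*O)*7 = 21*O)
C(u) = 311
(I(-557, -454) + 196014)*(C(-438) - 356330) = (21*(-557) + 196014)*(311 - 356330) = (-11697 + 196014)*(-356019) = 184317*(-356019) = -65620354023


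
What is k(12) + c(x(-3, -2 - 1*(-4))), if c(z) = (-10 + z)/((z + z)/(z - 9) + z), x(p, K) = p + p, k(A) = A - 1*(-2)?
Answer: 222/13 ≈ 17.077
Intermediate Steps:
k(A) = 2 + A (k(A) = A + 2 = 2 + A)
x(p, K) = 2*p
c(z) = (-10 + z)/(z + 2*z/(-9 + z)) (c(z) = (-10 + z)/((2*z)/(-9 + z) + z) = (-10 + z)/(2*z/(-9 + z) + z) = (-10 + z)/(z + 2*z/(-9 + z)))
k(12) + c(x(-3, -2 - 1*(-4))) = (2 + 12) + (90 + (2*(-3))² - 38*(-3))/(((2*(-3)))*(-7 + 2*(-3))) = 14 + (90 + (-6)² - 19*(-6))/((-6)*(-7 - 6)) = 14 - ⅙*(90 + 36 + 114)/(-13) = 14 - ⅙*(-1/13)*240 = 14 + 40/13 = 222/13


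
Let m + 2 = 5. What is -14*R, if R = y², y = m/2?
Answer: -63/2 ≈ -31.500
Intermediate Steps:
m = 3 (m = -2 + 5 = 3)
y = 3/2 ≈ 1.5000
R = 9/4 (R = (3/2)² = 9/4 ≈ 2.2500)
-14*R = -14*9/4 = -63/2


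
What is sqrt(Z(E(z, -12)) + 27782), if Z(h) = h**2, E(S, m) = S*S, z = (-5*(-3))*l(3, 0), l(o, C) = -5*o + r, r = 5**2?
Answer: sqrt(506277782) ≈ 22501.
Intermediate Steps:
r = 25
l(o, C) = 25 - 5*o (l(o, C) = -5*o + 25 = 25 - 5*o)
z = 150 (z = (-5*(-3))*(25 - 5*3) = 15*(25 - 15) = 15*10 = 150)
E(S, m) = S**2
sqrt(Z(E(z, -12)) + 27782) = sqrt((150**2)**2 + 27782) = sqrt(22500**2 + 27782) = sqrt(506250000 + 27782) = sqrt(506277782)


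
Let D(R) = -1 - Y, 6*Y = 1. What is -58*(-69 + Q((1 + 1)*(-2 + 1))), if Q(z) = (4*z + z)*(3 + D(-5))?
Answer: 15196/3 ≈ 5065.3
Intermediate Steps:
Y = ⅙ (Y = (⅙)*1 = ⅙ ≈ 0.16667)
D(R) = -7/6 (D(R) = -1 - 1*⅙ = -1 - ⅙ = -7/6)
Q(z) = 55*z/6 (Q(z) = (4*z + z)*(3 - 7/6) = (5*z)*(11/6) = 55*z/6)
-58*(-69 + Q((1 + 1)*(-2 + 1))) = -58*(-69 + 55*((1 + 1)*(-2 + 1))/6) = -58*(-69 + 55*(2*(-1))/6) = -58*(-69 + (55/6)*(-2)) = -58*(-69 - 55/3) = -58*(-262/3) = 15196/3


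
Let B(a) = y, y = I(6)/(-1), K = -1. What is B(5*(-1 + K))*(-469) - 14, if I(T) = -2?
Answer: -952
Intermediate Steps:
y = 2 (y = -2/(-1) = -2*(-1) = 2)
B(a) = 2
B(5*(-1 + K))*(-469) - 14 = 2*(-469) - 14 = -938 - 14 = -952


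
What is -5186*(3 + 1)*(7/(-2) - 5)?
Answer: 176324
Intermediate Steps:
-5186*(3 + 1)*(7/(-2) - 5) = -20744*(7*(-½) - 5) = -20744*(-7/2 - 5) = -20744*(-17)/2 = -5186*(-34) = 176324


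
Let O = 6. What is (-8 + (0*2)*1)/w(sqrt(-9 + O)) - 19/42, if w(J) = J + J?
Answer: -19/42 + 4*I*sqrt(3)/3 ≈ -0.45238 + 2.3094*I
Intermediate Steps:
w(J) = 2*J
(-8 + (0*2)*1)/w(sqrt(-9 + O)) - 19/42 = (-8 + (0*2)*1)/((2*sqrt(-9 + 6))) - 19/42 = (-8 + 0*1)/((2*sqrt(-3))) - 19*1/42 = (-8 + 0)/((2*(I*sqrt(3)))) - 19/42 = -8*(-I*sqrt(3)/6) - 19/42 = -(-4)*I*sqrt(3)/3 - 19/42 = 4*I*sqrt(3)/3 - 19/42 = -19/42 + 4*I*sqrt(3)/3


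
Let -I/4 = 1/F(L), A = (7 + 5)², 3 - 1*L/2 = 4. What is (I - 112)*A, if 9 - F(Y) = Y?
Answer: -177984/11 ≈ -16180.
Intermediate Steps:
L = -2 (L = 6 - 2*4 = 6 - 8 = -2)
F(Y) = 9 - Y
A = 144 (A = 12² = 144)
I = -4/11 (I = -4/(9 - 1*(-2)) = -4/(9 + 2) = -4/11 ≈ -0.36364)
(I - 112)*A = (-4/11 - 112)*144 = -1236/11*144 = -177984/11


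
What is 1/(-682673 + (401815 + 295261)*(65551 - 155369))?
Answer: -1/62610654841 ≈ -1.5972e-11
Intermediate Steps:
1/(-682673 + (401815 + 295261)*(65551 - 155369)) = 1/(-682673 + 697076*(-89818)) = 1/(-682673 - 62609972168) = 1/(-62610654841) = -1/62610654841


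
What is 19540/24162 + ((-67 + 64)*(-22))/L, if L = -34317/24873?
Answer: -722115184/15354951 ≈ -47.028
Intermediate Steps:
L = -11439/8291 (L = -34317*1/24873 = -11439/8291 ≈ -1.3797)
19540/24162 + ((-67 + 64)*(-22))/L = 19540/24162 + ((-67 + 64)*(-22))/(-11439/8291) = 19540*(1/24162) - 3*(-22)*(-8291/11439) = 9770/12081 + 66*(-8291/11439) = 9770/12081 - 182402/3813 = -722115184/15354951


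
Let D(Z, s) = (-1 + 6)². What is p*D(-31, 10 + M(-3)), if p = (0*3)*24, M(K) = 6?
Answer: 0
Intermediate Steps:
p = 0 (p = 0*24 = 0)
D(Z, s) = 25 (D(Z, s) = 5² = 25)
p*D(-31, 10 + M(-3)) = 0*25 = 0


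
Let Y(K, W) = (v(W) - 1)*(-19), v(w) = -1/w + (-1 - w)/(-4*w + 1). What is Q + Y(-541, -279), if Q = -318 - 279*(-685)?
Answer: 59464975787/311643 ≈ 1.9081e+5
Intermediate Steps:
v(w) = -1/w + (-1 - w)/(1 - 4*w)
Y(K, W) = 19 - 19*(1 + W² - 3*W)/(W*(-1 + 4*W)) (Y(K, W) = ((1 + W² - 3*W)/(W*(-1 + 4*W)) - 1)*(-19) = (-1 + (1 + W² - 3*W)/(W*(-1 + 4*W)))*(-19) = 19 - 19*(1 + W² - 3*W)/(W*(-1 + 4*W)))
Q = 190797 (Q = -318 + 191115 = 190797)
Q + Y(-541, -279) = 190797 + 19*(-1 + 2*(-279) + 3*(-279)²)/(-279*(-1 + 4*(-279))) = 190797 + 19*(-1/279)*(-1 - 558 + 3*77841)/(-1 - 1116) = 190797 + 19*(-1/279)*(-1 - 558 + 233523)/(-1117) = 190797 + 19*(-1/279)*(-1/1117)*232964 = 190797 + 4426316/311643 = 59464975787/311643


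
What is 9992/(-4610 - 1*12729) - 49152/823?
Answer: -860469944/14269997 ≈ -60.299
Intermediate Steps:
9992/(-4610 - 1*12729) - 49152/823 = 9992/(-4610 - 12729) - 49152*1/823 = 9992/(-17339) - 49152/823 = 9992*(-1/17339) - 49152/823 = -9992/17339 - 49152/823 = -860469944/14269997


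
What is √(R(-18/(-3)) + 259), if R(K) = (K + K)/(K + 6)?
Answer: 2*√65 ≈ 16.125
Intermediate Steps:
R(K) = 2*K/(6 + K) (R(K) = (2*K)/(6 + K) = 2*K/(6 + K))
√(R(-18/(-3)) + 259) = √(2*(-18/(-3))/(6 - 18/(-3)) + 259) = √(2*(-18*(-⅓))/(6 - 18*(-⅓)) + 259) = √(2*6/(6 + 6) + 259) = √(2*6/12 + 259) = √(2*6*(1/12) + 259) = √(1 + 259) = √260 = 2*√65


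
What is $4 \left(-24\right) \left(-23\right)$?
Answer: $2208$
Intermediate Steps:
$4 \left(-24\right) \left(-23\right) = \left(-96\right) \left(-23\right) = 2208$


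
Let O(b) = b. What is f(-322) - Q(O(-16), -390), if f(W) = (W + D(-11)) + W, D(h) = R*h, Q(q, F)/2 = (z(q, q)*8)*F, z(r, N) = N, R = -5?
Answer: -100429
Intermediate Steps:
Q(q, F) = 16*F*q (Q(q, F) = 2*((q*8)*F) = 2*((8*q)*F) = 2*(8*F*q) = 16*F*q)
D(h) = -5*h
f(W) = 55 + 2*W (f(W) = (W - 5*(-11)) + W = (W + 55) + W = (55 + W) + W = 55 + 2*W)
f(-322) - Q(O(-16), -390) = (55 + 2*(-322)) - 16*(-390)*(-16) = (55 - 644) - 1*99840 = -589 - 99840 = -100429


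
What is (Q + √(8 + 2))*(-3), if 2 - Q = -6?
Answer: -24 - 3*√10 ≈ -33.487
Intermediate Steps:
Q = 8 (Q = 2 - 1*(-6) = 2 + 6 = 8)
(Q + √(8 + 2))*(-3) = (8 + √(8 + 2))*(-3) = (8 + √10)*(-3) = -24 - 3*√10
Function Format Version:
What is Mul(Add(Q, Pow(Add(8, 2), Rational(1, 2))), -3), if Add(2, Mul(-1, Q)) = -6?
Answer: Add(-24, Mul(-3, Pow(10, Rational(1, 2)))) ≈ -33.487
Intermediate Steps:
Q = 8 (Q = Add(2, Mul(-1, -6)) = Add(2, 6) = 8)
Mul(Add(Q, Pow(Add(8, 2), Rational(1, 2))), -3) = Mul(Add(8, Pow(Add(8, 2), Rational(1, 2))), -3) = Mul(Add(8, Pow(10, Rational(1, 2))), -3) = Add(-24, Mul(-3, Pow(10, Rational(1, 2))))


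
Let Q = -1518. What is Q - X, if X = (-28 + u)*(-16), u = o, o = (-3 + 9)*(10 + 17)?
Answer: 626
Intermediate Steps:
o = 162 (o = 6*27 = 162)
u = 162
X = -2144 (X = (-28 + 162)*(-16) = 134*(-16) = -2144)
Q - X = -1518 - 1*(-2144) = -1518 + 2144 = 626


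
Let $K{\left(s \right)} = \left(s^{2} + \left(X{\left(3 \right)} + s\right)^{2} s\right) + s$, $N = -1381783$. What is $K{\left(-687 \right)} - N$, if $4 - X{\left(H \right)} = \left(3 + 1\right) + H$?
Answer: $-325227635$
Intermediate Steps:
$X{\left(H \right)} = - H$ ($X{\left(H \right)} = 4 - \left(\left(3 + 1\right) + H\right) = 4 - \left(4 + H\right) = - H$)
$K{\left(s \right)} = s + s^{2} + s \left(-3 + s\right)^{2}$ ($K{\left(s \right)} = \left(s^{2} + \left(\left(-1\right) 3 + s\right)^{2} s\right) + s = \left(s^{2} + \left(-3 + s\right)^{2} s\right) + s = \left(s^{2} + s \left(-3 + s\right)^{2}\right) + s = s + s^{2} + s \left(-3 + s\right)^{2}$)
$K{\left(-687 \right)} - N = - 687 \left(1 - 687 + \left(-3 - 687\right)^{2}\right) - -1381783 = - 687 \left(1 - 687 + \left(-690\right)^{2}\right) + 1381783 = - 687 \left(1 - 687 + 476100\right) + 1381783 = \left(-687\right) 475414 + 1381783 = -326609418 + 1381783 = -325227635$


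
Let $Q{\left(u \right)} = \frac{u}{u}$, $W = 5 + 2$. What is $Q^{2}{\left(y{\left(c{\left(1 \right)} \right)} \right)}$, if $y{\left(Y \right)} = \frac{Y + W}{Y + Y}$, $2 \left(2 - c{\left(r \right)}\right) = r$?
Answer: $1$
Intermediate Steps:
$W = 7$
$c{\left(r \right)} = 2 - \frac{r}{2}$
$y{\left(Y \right)} = \frac{7 + Y}{2 Y}$ ($y{\left(Y \right)} = \frac{Y + 7}{Y + Y} = \frac{7 + Y}{2 Y}$)
$Q{\left(u \right)} = 1$
$Q^{2}{\left(y{\left(c{\left(1 \right)} \right)} \right)} = 1^{2} = 1$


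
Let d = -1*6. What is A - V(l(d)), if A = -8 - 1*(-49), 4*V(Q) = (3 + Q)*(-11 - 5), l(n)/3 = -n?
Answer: 125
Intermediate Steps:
d = -6
l(n) = -3*n (l(n) = 3*(-n) = -3*n)
V(Q) = -12 - 4*Q (V(Q) = ((3 + Q)*(-11 - 5))/4 = ((3 + Q)*(-16))/4 = (-48 - 16*Q)/4 = -12 - 4*Q)
A = 41 (A = -8 + 49 = 41)
A - V(l(d)) = 41 - (-12 - (-12)*(-6)) = 41 - (-12 - 4*18) = 41 - (-12 - 72) = 41 - 1*(-84) = 41 + 84 = 125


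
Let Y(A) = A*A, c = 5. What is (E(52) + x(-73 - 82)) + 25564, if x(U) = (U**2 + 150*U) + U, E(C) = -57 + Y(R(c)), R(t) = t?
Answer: 26152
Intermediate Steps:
Y(A) = A**2
E(C) = -32 (E(C) = -57 + 5**2 = -57 + 25 = -32)
x(U) = U**2 + 151*U
(E(52) + x(-73 - 82)) + 25564 = (-32 + (-73 - 82)*(151 + (-73 - 82))) + 25564 = (-32 - 155*(151 - 155)) + 25564 = (-32 - 155*(-4)) + 25564 = (-32 + 620) + 25564 = 588 + 25564 = 26152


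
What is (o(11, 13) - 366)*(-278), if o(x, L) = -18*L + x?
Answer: 163742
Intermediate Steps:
o(x, L) = x - 18*L
(o(11, 13) - 366)*(-278) = ((11 - 18*13) - 366)*(-278) = ((11 - 234) - 366)*(-278) = (-223 - 366)*(-278) = -589*(-278) = 163742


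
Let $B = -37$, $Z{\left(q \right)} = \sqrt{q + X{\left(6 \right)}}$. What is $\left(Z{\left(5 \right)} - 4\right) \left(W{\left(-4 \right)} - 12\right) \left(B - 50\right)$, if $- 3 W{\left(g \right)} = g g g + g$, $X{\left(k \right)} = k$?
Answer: $3712 - 928 \sqrt{11} \approx 634.17$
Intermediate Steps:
$Z{\left(q \right)} = \sqrt{6 + q}$ ($Z{\left(q \right)} = \sqrt{q + 6} = \sqrt{6 + q}$)
$W{\left(g \right)} = - \frac{g}{3} - \frac{g^{3}}{3}$ ($W{\left(g \right)} = - \frac{g g g + g}{3} = - \frac{g g^{2} + g}{3} = - \frac{g^{3} + g}{3} = - \frac{g + g^{3}}{3} = - \frac{g}{3} - \frac{g^{3}}{3}$)
$\left(Z{\left(5 \right)} - 4\right) \left(W{\left(-4 \right)} - 12\right) \left(B - 50\right) = \left(\sqrt{6 + 5} - 4\right) \left(\left(- \frac{1}{3}\right) \left(-4\right) \left(1 + \left(-4\right)^{2}\right) - 12\right) \left(-37 - 50\right) = \left(\sqrt{11} - 4\right) \left(\left(- \frac{1}{3}\right) \left(-4\right) \left(1 + 16\right) - 12\right) \left(-87\right) = \left(-4 + \sqrt{11}\right) \left(\left(- \frac{1}{3}\right) \left(-4\right) 17 - 12\right) \left(-87\right) = \left(-4 + \sqrt{11}\right) \left(\frac{68}{3} - 12\right) \left(-87\right) = \left(-4 + \sqrt{11}\right) \frac{32}{3} \left(-87\right) = \left(- \frac{128}{3} + \frac{32 \sqrt{11}}{3}\right) \left(-87\right) = 3712 - 928 \sqrt{11}$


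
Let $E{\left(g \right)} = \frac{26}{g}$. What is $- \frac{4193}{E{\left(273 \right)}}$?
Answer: $- \frac{88053}{2} \approx -44027.0$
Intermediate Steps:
$- \frac{4193}{E{\left(273 \right)}} = - \frac{4193}{26 \cdot \frac{1}{273}} = - \frac{4193}{\frac{2}{21}} = \left(-4193\right) \frac{21}{2} = - \frac{88053}{2}$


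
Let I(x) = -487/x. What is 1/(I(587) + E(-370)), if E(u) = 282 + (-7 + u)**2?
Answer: 587/83594770 ≈ 7.0220e-6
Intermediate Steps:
1/(I(587) + E(-370)) = 1/(-487/587 + (282 + (-7 - 370)**2)) = 1/(-487*1/587 + (282 + (-377)**2)) = 1/(-487/587 + (282 + 142129)) = 1/(-487/587 + 142411) = 1/(83594770/587) = 587/83594770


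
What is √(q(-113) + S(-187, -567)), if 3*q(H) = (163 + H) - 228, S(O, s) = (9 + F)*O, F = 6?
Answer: I*√25779/3 ≈ 53.519*I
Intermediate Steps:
S(O, s) = 15*O (S(O, s) = (9 + 6)*O = 15*O)
q(H) = -65/3 + H/3 (q(H) = ((163 + H) - 228)/3 = (-65 + H)/3 = -65/3 + H/3)
√(q(-113) + S(-187, -567)) = √((-65/3 + (⅓)*(-113)) + 15*(-187)) = √((-65/3 - 113/3) - 2805) = √(-178/3 - 2805) = √(-8593/3) = I*√25779/3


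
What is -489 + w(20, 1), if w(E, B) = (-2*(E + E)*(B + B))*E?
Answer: -3689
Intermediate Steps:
w(E, B) = -8*B*E² (w(E, B) = (-2*2*E*2*B)*E = (-8*B*E)*E = -8*B*E²)
-489 + w(20, 1) = -489 - 8*1*20² = -489 - 8*1*400 = -489 - 3200 = -3689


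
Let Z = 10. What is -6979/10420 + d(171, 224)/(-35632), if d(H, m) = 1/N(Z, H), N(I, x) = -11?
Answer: -683855647/1021034960 ≈ -0.66977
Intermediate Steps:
d(H, m) = -1/11 (d(H, m) = 1/(-11) = -1/11)
-6979/10420 + d(171, 224)/(-35632) = -6979/10420 - 1/11/(-35632) = -6979*1/10420 - 1/11*(-1/35632) = -6979/10420 + 1/391952 = -683855647/1021034960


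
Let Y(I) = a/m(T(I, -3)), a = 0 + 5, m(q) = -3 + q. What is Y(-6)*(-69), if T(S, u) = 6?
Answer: -115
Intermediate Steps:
a = 5
Y(I) = 5/3 (Y(I) = 5/(-3 + 6) = 5/3)
Y(-6)*(-69) = (5/3)*(-69) = -115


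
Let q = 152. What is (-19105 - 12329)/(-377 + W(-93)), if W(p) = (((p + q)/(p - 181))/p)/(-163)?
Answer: 130563193644/1565894441 ≈ 83.379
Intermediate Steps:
W(p) = -(152 + p)/(163*p*(-181 + p)) (W(p) = (((p + 152)/(p - 181))/p)/(-163) = (((152 + p)/(-181 + p))/p)*(-1/163) = ((152 + p)/(p*(-181 + p)))*(-1/163) = -(152 + p)/(163*p*(-181 + p)))
(-19105 - 12329)/(-377 + W(-93)) = (-19105 - 12329)/(-377 + (1/163)*(-152 - 1*(-93))/(-93*(-181 - 93))) = -31434/(-377 + (1/163)*(-1/93)*(-152 + 93)/(-274)) = -31434/(-377 + (1/163)*(-1/93)*(-1/274)*(-59)) = -31434/(-377 - 59/4153566) = -31434/(-1565894441/4153566) = -31434*(-4153566/1565894441) = 130563193644/1565894441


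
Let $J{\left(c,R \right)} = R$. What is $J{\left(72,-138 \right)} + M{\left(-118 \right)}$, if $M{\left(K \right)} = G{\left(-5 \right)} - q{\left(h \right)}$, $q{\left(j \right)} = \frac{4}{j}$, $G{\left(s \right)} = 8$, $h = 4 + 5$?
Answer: $- \frac{1174}{9} \approx -130.44$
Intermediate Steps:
$h = 9$
$M{\left(K \right)} = \frac{68}{9}$ ($M{\left(K \right)} = 8 - \frac{4}{9} = \frac{68}{9}$)
$J{\left(72,-138 \right)} + M{\left(-118 \right)} = -138 + \frac{68}{9} = - \frac{1174}{9}$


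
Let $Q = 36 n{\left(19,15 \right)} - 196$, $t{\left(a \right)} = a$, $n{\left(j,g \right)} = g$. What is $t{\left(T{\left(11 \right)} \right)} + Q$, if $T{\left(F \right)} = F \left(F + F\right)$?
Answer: $586$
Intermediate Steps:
$T{\left(F \right)} = 2 F^{2}$ ($T{\left(F \right)} = F 2 F = 2 F^{2}$)
$Q = 344$ ($Q = 36 \cdot 15 - 196 = 540 - 196 = 344$)
$t{\left(T{\left(11 \right)} \right)} + Q = 2 \cdot 11^{2} + 344 = 2 \cdot 121 + 344 = 242 + 344 = 586$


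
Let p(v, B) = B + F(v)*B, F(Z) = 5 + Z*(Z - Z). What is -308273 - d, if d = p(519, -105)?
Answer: -307643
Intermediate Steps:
F(Z) = 5 (F(Z) = 5 + Z*0 = 5 + 0 = 5)
p(v, B) = 6*B (p(v, B) = B + 5*B = 6*B)
d = -630 (d = 6*(-105) = -630)
-308273 - d = -308273 - 1*(-630) = -308273 + 630 = -307643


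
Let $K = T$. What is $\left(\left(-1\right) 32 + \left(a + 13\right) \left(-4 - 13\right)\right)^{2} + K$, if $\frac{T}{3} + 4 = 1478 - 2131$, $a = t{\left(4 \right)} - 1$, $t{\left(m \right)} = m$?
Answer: $90445$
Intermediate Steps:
$a = 3$ ($a = 4 - 1 = 3$)
$T = -1971$ ($T = -12 + 3 \left(1478 - 2131\right) = -12 + 3 \left(-653\right) = -12 - 1959 = -1971$)
$K = -1971$
$\left(\left(-1\right) 32 + \left(a + 13\right) \left(-4 - 13\right)\right)^{2} + K = \left(\left(-1\right) 32 + \left(3 + 13\right) \left(-4 - 13\right)\right)^{2} - 1971 = \left(-32 + 16 \left(-17\right)\right)^{2} - 1971 = \left(-32 - 272\right)^{2} - 1971 = \left(-304\right)^{2} - 1971 = 92416 - 1971 = 90445$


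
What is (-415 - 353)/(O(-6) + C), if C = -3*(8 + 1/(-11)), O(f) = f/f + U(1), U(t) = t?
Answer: 8448/239 ≈ 35.347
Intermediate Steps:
O(f) = 2 (O(f) = f/f + 1 = 1 + 1 = 2)
C = -261/11 (C = -3*(8 - 1/11) = -3*87/11 = -261/11 ≈ -23.727)
(-415 - 353)/(O(-6) + C) = (-415 - 353)/(2 - 261/11) = -768/(-239/11) = -768*(-11/239) = 8448/239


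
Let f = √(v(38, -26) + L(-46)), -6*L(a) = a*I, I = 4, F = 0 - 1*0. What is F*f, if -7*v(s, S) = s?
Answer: 0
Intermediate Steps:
F = 0 (F = 0 + 0 = 0)
v(s, S) = -s/7
L(a) = -2*a/3 (L(a) = -a*4/6 = -2*a/3)
f = √11130/21 (f = √(-⅐*38 - ⅔*(-46)) = √(-38/7 + 92/3) = √(530/21) = √11130/21 ≈ 5.0238)
F*f = 0*(√11130/21) = 0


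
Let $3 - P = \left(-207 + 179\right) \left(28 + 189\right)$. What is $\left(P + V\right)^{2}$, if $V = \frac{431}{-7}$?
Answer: $\frac{1774262884}{49} \approx 3.6209 \cdot 10^{7}$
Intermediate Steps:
$V = - \frac{431}{7}$ ($V = 431 \left(- \frac{1}{7}\right) = - \frac{431}{7} \approx -61.571$)
$P = 6079$ ($P = 3 - \left(-207 + 179\right) \left(28 + 189\right) = 3 - \left(-28\right) 217 = 3 - -6076 = 3 + 6076 = 6079$)
$\left(P + V\right)^{2} = \left(6079 - \frac{431}{7}\right)^{2} = \left(\frac{42122}{7}\right)^{2} = \frac{1774262884}{49}$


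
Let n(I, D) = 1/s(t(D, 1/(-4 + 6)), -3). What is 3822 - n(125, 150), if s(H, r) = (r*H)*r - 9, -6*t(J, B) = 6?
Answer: 68797/18 ≈ 3822.1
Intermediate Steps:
t(J, B) = -1 (t(J, B) = -⅙*6 = -1)
s(H, r) = -9 + H*r² (s(H, r) = (H*r)*r - 9 = H*r² - 9 = -9 + H*r²)
n(I, D) = -1/18 (n(I, D) = 1/(-9 - 1*(-3)²) = 1/(-9 - 1*9) = 1/(-9 - 9) = 1/(-18) = -1/18)
3822 - n(125, 150) = 3822 - 1*(-1/18) = 3822 + 1/18 = 68797/18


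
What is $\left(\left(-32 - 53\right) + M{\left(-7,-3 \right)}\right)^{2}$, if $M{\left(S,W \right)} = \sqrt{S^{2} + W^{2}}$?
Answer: $\left(85 - \sqrt{58}\right)^{2} \approx 5988.3$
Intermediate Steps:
$\left(\left(-32 - 53\right) + M{\left(-7,-3 \right)}\right)^{2} = \left(\left(-32 - 53\right) + \sqrt{\left(-7\right)^{2} + \left(-3\right)^{2}}\right)^{2} = \left(\left(-32 - 53\right) + \sqrt{49 + 9}\right)^{2} = \left(-85 + \sqrt{58}\right)^{2}$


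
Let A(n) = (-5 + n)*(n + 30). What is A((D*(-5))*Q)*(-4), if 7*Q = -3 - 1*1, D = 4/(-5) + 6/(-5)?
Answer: 51000/49 ≈ 1040.8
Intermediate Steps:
D = -2 (D = 4*(-1/5) + 6*(-1/5) = -4/5 - 6/5 = -2)
Q = -4/7 (Q = (-3 - 1*1)/7 = (-3 - 1)/7 = (1/7)*(-4) = -4/7 ≈ -0.57143)
A(n) = (-5 + n)*(30 + n)
A((D*(-5))*Q)*(-4) = (-150 + (-2*(-5)*(-4/7))**2 + 25*(-2*(-5)*(-4/7)))*(-4) = (-150 + (10*(-4/7))**2 + 25*(10*(-4/7)))*(-4) = (-150 + (-40/7)**2 + 25*(-40/7))*(-4) = (-150 + 1600/49 - 1000/7)*(-4) = -12750/49*(-4) = 51000/49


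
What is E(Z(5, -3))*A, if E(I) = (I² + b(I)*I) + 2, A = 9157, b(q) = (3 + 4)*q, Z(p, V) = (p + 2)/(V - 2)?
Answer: 4047394/25 ≈ 1.6190e+5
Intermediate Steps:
Z(p, V) = (2 + p)/(-2 + V)
b(q) = 7*q
E(I) = 2 + 8*I² (E(I) = (I² + (7*I)*I) + 2 = (I² + 7*I²) + 2 = 8*I² + 2 = 2 + 8*I²)
E(Z(5, -3))*A = (2 + 8*((2 + 5)/(-2 - 3))²)*9157 = (2 + 8*(7/(-5))²)*9157 = (2 + 8*(-⅕*7)²)*9157 = (2 + 8*(-7/5)²)*9157 = (2 + 8*(49/25))*9157 = (2 + 392/25)*9157 = (442/25)*9157 = 4047394/25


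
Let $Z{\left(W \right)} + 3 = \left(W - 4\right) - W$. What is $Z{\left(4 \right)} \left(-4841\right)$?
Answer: $33887$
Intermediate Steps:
$Z{\left(W \right)} = -7$ ($Z{\left(W \right)} = -3 + \left(\left(W - 4\right) - W\right) = -3 + \left(\left(-4 + W\right) - W\right) = -3 - 4 = -7$)
$Z{\left(4 \right)} \left(-4841\right) = \left(-7\right) \left(-4841\right) = 33887$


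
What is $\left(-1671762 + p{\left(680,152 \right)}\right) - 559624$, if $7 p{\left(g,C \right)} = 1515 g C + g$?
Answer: $\frac{140971378}{7} \approx 2.0139 \cdot 10^{7}$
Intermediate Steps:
$p{\left(g,C \right)} = \frac{g}{7} + \frac{1515 C g}{7}$ ($p{\left(g,C \right)} = \frac{1515 g C + g}{7} = \frac{1515 C g + g}{7} = \frac{g + 1515 C g}{7} = \frac{g}{7} + \frac{1515 C g}{7}$)
$\left(-1671762 + p{\left(680,152 \right)}\right) - 559624 = \left(-1671762 + \frac{1}{7} \cdot 680 \left(1 + 1515 \cdot 152\right)\right) - 559624 = \left(-1671762 + \frac{1}{7} \cdot 680 \left(1 + 230280\right)\right) - 559624 = \left(-1671762 + \frac{1}{7} \cdot 680 \cdot 230281\right) - 559624 = \left(-1671762 + \frac{156591080}{7}\right) - 559624 = \frac{144888746}{7} - 559624 = \frac{140971378}{7}$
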